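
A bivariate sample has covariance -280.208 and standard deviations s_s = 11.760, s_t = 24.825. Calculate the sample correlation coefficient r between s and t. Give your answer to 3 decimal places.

-0.960

r = Cov(s,t) / (s_s · s_t) = -280.208 / (11.760 × 24.825)
  = -280.208 / 291.9420 ≈ -0.960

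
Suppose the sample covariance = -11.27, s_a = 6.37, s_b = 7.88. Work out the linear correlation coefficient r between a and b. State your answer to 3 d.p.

r = Cov(a,b) / (s_a · s_b) = -11.27 / (6.37 × 7.88)
  = -11.27 / 50.1956 ≈ -0.225

-0.225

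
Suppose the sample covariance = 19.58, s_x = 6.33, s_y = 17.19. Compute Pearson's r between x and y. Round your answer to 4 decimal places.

0.1799

r = Cov(x,y) / (s_x · s_y) = 19.58 / (6.33 × 17.19)
  = 19.58 / 108.8127 ≈ 0.1799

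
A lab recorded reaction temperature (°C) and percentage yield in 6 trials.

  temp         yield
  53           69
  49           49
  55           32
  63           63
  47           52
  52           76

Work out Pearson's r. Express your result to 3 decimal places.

0.120

n = 6, Σx = 319, Σy = 341, Σx² = 17117, Σy² = 20635, Σxy = 18183
nΣxy − ΣxΣy = 109098 − 108779 = 319
nΣx² − (Σx)² = 102702 − 101761 = 941; nΣy² − (Σy)² = 123810 − 116281 = 7529
r = 319 / √(941 × 7529) = 319 / 2661.7267 ≈ 0.120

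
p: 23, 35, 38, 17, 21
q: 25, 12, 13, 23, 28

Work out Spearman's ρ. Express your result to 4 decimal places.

-0.6000

Rank p: 3, 4, 5, 1, 2
Rank q: 4, 1, 2, 3, 5
d = rank(p) − rank(q): -1, 3, 3, -2, -3; Σd² = 32
ρ = 1 − 6Σd² / [n(n²−1)] = 1 − 6×32 / (5×24) = 1 − 192/120 ≈ -0.6000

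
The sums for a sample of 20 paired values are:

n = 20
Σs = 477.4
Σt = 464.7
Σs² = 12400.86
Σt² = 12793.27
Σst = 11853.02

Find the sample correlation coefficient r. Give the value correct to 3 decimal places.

0.537

r = (nΣst − ΣsΣt) / √[(nΣs² − (Σs)²)(nΣt² − (Σt)²)]
Numerator: 20×11853.02 − 477.4×464.7 = 15212.62
Denominator: √[(248017.2 − 227910.76)(255865.4 − 215946.09)] = √[20106.44 × 39919.31] = 28330.8173
r = 15212.62 / 28330.8173 ≈ 0.537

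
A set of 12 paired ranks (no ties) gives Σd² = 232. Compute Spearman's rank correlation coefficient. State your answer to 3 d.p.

0.189

ρ = 1 − 6Σd² / [n(n²−1)] = 1 − 6×232 / (12×143)
  = 1 − 1392/1716 = 1 − 0.8112 ≈ 0.189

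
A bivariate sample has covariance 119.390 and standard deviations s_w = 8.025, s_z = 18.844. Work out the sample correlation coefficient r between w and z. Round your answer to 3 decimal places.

0.789

r = Cov(w,z) / (s_w · s_z) = 119.390 / (8.025 × 18.844)
  = 119.390 / 151.2231 ≈ 0.789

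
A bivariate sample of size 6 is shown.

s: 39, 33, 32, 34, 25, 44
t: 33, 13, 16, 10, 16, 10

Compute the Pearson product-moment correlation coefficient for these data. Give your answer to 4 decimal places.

0.0971

n = 6, Σs = 207, Σt = 98, Σs² = 7351, Σt² = 1970, Σst = 3408
nΣst − ΣsΣt = 20448 − 20286 = 162
nΣs² − (Σs)² = 44106 − 42849 = 1257; nΣt² − (Σt)² = 11820 − 9604 = 2216
r = 162 / √(1257 × 2216) = 162 / 1668.9853 ≈ 0.0971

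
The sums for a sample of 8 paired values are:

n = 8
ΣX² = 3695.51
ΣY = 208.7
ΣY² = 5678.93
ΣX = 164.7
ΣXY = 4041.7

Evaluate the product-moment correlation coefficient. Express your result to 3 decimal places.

r = (nΣXY − ΣXΣY) / √[(nΣX² − (ΣX)²)(nΣY² − (ΣY)²)]
Numerator: 8×4041.7 − 164.7×208.7 = -2039.29
Denominator: √[(29564.08 − 27126.09)(45431.44 − 43555.69)] = √[2437.99 × 1875.75] = 2138.4714
r = -2039.29 / 2138.4714 ≈ -0.954

-0.954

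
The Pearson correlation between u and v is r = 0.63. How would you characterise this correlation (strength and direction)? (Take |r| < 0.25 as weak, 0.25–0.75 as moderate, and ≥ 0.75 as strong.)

r = 0.63 > 0 so the relationship is positive.
|r| = 0.63, which falls in the moderate range.

moderate positive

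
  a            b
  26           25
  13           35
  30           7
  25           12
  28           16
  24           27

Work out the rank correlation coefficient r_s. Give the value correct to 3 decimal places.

-0.829

Rank a: 4, 1, 6, 3, 5, 2
Rank b: 4, 6, 1, 2, 3, 5
d = rank(a) − rank(b): 0, -5, 5, 1, 2, -3; Σd² = 64
ρ = 1 − 6Σd² / [n(n²−1)] = 1 − 6×64 / (6×35) = 1 − 384/210 ≈ -0.829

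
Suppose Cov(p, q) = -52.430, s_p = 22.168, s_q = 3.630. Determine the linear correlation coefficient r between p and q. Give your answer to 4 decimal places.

-0.6515

r = Cov(p,q) / (s_p · s_q) = -52.430 / (22.168 × 3.630)
  = -52.430 / 80.4698 ≈ -0.6515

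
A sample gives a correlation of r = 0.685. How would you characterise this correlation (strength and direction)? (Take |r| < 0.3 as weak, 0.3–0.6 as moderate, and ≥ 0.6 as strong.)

strong positive

r = 0.685 > 0 so the relationship is positive.
|r| = 0.685, which falls in the strong range.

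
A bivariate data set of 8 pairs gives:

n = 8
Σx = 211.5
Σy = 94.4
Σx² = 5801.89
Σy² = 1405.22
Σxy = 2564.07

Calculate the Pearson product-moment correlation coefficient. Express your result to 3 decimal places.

r = (nΣxy − ΣxΣy) / √[(nΣx² − (Σx)²)(nΣy² − (Σy)²)]
Numerator: 8×2564.07 − 211.5×94.4 = 546.96
Denominator: √[(46415.12 − 44732.25)(11241.76 − 8911.36)] = √[1682.87 × 2330.4] = 1980.3435
r = 546.96 / 1980.3435 ≈ 0.276

0.276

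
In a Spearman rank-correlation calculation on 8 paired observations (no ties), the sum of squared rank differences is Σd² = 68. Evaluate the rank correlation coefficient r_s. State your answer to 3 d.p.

ρ = 1 − 6Σd² / [n(n²−1)] = 1 − 6×68 / (8×63)
  = 1 − 408/504 = 1 − 0.8095 ≈ 0.190

0.190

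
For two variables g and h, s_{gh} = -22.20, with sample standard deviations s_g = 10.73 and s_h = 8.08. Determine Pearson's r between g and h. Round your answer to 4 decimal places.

-0.2561

r = Cov(g,h) / (s_g · s_h) = -22.20 / (10.73 × 8.08)
  = -22.20 / 86.6984 ≈ -0.2561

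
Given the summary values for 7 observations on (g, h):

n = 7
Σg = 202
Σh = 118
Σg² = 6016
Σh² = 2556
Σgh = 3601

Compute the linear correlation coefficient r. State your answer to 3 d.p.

0.602

r = (nΣgh − ΣgΣh) / √[(nΣg² − (Σg)²)(nΣh² − (Σh)²)]
Numerator: 7×3601 − 202×118 = 1371
Denominator: √[(42112 − 40804)(17892 − 13924)] = √[1308 × 3968] = 2278.1888
r = 1371 / 2278.1888 ≈ 0.602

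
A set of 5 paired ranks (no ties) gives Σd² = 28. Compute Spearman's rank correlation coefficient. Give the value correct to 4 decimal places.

-0.4000

ρ = 1 − 6Σd² / [n(n²−1)] = 1 − 6×28 / (5×24)
  = 1 − 168/120 = 1 − 1.40000 ≈ -0.4000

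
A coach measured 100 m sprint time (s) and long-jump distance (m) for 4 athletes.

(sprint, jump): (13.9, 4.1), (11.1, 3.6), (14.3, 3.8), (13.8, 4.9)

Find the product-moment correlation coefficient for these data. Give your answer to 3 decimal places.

n = 4, Σx = 53.1, Σy = 16.4, Σx² = 711.35, Σy² = 68.22, Σxy = 218.91
nΣxy − ΣxΣy = 875.64 − 870.84 = 4.8
nΣx² − (Σx)² = 2845.4 − 2819.61 = 25.79; nΣy² − (Σy)² = 272.88 − 268.96 = 3.92
r = 4.8 / √(25.79 × 3.92) = 4.8 / 10.0547 ≈ 0.477

0.477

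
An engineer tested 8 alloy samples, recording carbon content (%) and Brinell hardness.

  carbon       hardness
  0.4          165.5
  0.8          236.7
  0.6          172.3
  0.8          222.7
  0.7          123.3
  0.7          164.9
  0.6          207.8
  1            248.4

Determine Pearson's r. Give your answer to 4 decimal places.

0.6154

n = 8, Σx = 5.6, Σy = 1541.6, Σx² = 4.14, Σy² = 309978.02, Σxy = 1111.92
nΣxy − ΣxΣy = 8895.36 − 8632.96 = 262.4
nΣx² − (Σx)² = 33.12 − 31.36 = 1.76; nΣy² − (Σy)² = 2479824.16 − 2376530.56 = 103293.6
r = 262.4 / √(1.76 × 103293.6) = 262.4 / 426.3763 ≈ 0.6154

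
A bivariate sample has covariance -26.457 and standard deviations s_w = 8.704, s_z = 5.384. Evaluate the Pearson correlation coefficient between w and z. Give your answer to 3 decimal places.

-0.565

r = Cov(w,z) / (s_w · s_z) = -26.457 / (8.704 × 5.384)
  = -26.457 / 46.8623 ≈ -0.565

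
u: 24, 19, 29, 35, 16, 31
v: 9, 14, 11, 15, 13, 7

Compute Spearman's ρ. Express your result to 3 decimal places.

-0.029

Rank u: 3, 2, 4, 6, 1, 5
Rank v: 2, 5, 3, 6, 4, 1
d = rank(u) − rank(v): 1, -3, 1, 0, -3, 4; Σd² = 36
ρ = 1 − 6Σd² / [n(n²−1)] = 1 − 6×36 / (6×35) = 1 − 216/210 ≈ -0.029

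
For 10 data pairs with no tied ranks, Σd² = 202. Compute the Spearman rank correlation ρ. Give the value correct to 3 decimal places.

ρ = 1 − 6Σd² / [n(n²−1)] = 1 − 6×202 / (10×99)
  = 1 − 1212/990 = 1 − 1.2242 ≈ -0.224

-0.224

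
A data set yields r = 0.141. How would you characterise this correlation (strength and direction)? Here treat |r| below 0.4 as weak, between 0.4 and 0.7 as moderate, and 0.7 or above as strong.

r = 0.141 > 0 so the relationship is positive.
|r| = 0.141, which falls in the weak range.

weak positive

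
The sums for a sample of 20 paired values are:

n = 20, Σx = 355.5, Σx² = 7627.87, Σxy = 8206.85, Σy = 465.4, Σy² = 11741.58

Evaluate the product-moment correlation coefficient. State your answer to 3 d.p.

r = (nΣxy − ΣxΣy) / √[(nΣx² − (Σx)²)(nΣy² − (Σy)²)]
Numerator: 20×8206.85 − 355.5×465.4 = -1312.7
Denominator: √[(152557.4 − 126380.25)(234831.6 − 216597.16)] = √[26177.15 × 18234.44] = 21847.7841
r = -1312.7 / 21847.7841 ≈ -0.060

-0.060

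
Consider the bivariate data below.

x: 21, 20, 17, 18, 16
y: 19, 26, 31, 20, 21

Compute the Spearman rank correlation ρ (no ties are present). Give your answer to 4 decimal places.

Rank x: 5, 4, 2, 3, 1
Rank y: 1, 4, 5, 2, 3
d = rank(x) − rank(y): 4, 0, -3, 1, -2; Σd² = 30
ρ = 1 − 6Σd² / [n(n²−1)] = 1 − 6×30 / (5×24) = 1 − 180/120 ≈ -0.5000

-0.5000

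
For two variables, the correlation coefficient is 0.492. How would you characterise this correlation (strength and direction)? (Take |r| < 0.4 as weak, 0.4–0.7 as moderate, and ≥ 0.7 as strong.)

r = 0.492 > 0 so the relationship is positive.
|r| = 0.492, which falls in the moderate range.

moderate positive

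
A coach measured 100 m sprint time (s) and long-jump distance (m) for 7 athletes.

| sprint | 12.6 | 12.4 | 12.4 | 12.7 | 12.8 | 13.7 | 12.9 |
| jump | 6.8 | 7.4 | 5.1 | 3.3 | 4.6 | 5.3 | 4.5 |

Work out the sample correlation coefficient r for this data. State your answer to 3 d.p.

-0.251

n = 7, Σx = 89.5, Σy = 37, Σx² = 1145.51, Σy² = 207.4, Σxy = 472.13
nΣxy − ΣxΣy = 3304.91 − 3311.5 = -6.59
nΣx² − (Σx)² = 8018.57 − 8010.25 = 8.32; nΣy² − (Σy)² = 1451.8 − 1369 = 82.8
r = -6.59 / √(8.32 × 82.8) = -6.59 / 26.2468 ≈ -0.251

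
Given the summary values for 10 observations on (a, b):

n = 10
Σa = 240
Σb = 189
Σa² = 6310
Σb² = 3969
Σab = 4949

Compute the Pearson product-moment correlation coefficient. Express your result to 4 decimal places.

r = (nΣab − ΣaΣb) / √[(nΣa² − (Σa)²)(nΣb² − (Σb)²)]
Numerator: 10×4949 − 240×189 = 4130
Denominator: √[(63100 − 57600)(39690 − 35721)] = √[5500 × 3969] = 4672.2050
r = 4130 / 4672.2050 ≈ 0.8840

0.8840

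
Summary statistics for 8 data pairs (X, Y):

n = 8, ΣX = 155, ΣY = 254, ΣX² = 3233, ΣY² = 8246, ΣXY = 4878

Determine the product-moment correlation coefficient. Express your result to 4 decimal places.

r = (nΣXY − ΣXΣY) / √[(nΣX² − (ΣX)²)(nΣY² − (ΣY)²)]
Numerator: 8×4878 − 155×254 = -346
Denominator: √[(25864 − 24025)(65968 − 64516)] = √[1839 × 1452] = 1634.0832
r = -346 / 1634.0832 ≈ -0.2117

-0.2117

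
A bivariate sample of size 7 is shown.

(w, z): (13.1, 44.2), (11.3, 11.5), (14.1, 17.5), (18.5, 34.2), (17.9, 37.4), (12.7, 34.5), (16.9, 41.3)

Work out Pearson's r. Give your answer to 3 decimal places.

0.485

n = 7, Σw = 104.5, Σz = 220.6, Σw² = 1607.67, Σz² = 7856.48, Σwz = 3394
nΣwz − ΣwΣz = 23758 − 23052.7 = 705.3
nΣw² − (Σw)² = 11253.69 − 10920.25 = 333.44; nΣz² − (Σz)² = 54995.36 − 48664.36 = 6331
r = 705.3 / √(333.44 × 6331) = 705.3 / 1452.9311 ≈ 0.485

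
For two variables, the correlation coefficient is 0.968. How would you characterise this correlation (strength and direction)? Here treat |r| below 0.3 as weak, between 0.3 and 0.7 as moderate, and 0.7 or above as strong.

r = 0.968 > 0 so the relationship is positive.
|r| = 0.968, which falls in the strong range.

strong positive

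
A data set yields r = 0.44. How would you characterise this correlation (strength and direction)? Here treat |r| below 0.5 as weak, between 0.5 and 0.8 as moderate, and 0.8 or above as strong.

weak positive

r = 0.44 > 0 so the relationship is positive.
|r| = 0.44, which falls in the weak range.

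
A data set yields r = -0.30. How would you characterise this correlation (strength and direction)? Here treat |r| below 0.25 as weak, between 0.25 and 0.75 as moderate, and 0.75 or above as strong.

moderate negative

r = -0.30 < 0 so the relationship is negative.
|r| = 0.30, which falls in the moderate range.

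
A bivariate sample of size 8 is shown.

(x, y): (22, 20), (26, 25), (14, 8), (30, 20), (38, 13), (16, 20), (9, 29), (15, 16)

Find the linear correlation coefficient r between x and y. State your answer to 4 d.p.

n = 8, Σx = 170, Σy = 151, Σx² = 4262, Σy² = 3155, Σxy = 3117
nΣxy − ΣxΣy = 24936 − 25670 = -734
nΣx² − (Σx)² = 34096 − 28900 = 5196; nΣy² − (Σy)² = 25240 − 22801 = 2439
r = -734 / √(5196 × 2439) = -734 / 3559.9219 ≈ -0.2062

-0.2062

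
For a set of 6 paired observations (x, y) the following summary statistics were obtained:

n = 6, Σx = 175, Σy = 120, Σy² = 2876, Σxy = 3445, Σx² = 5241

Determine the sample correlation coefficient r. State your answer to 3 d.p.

r = (nΣxy − ΣxΣy) / √[(nΣx² − (Σx)²)(nΣy² − (Σy)²)]
Numerator: 6×3445 − 175×120 = -330
Denominator: √[(31446 − 30625)(17256 − 14400)] = √[821 × 2856] = 1531.2661
r = -330 / 1531.2661 ≈ -0.216

-0.216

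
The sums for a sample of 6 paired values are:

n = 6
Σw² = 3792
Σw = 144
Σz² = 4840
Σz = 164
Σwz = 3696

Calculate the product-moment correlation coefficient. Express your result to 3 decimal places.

r = (nΣwz − ΣwΣz) / √[(nΣw² − (Σw)²)(nΣz² − (Σz)²)]
Numerator: 6×3696 − 144×164 = -1440
Denominator: √[(22752 − 20736)(29040 − 26896)] = √[2016 × 2144] = 2079.0152
r = -1440 / 2079.0152 ≈ -0.693

-0.693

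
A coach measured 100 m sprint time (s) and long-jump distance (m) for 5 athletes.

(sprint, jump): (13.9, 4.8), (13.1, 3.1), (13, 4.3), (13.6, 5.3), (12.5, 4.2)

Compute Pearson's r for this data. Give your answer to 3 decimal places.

0.523

n = 5, Σx = 66.1, Σy = 21.7, Σx² = 875.03, Σy² = 96.87, Σxy = 287.81
nΣxy − ΣxΣy = 1439.05 − 1434.37 = 4.68
nΣx² − (Σx)² = 4375.15 − 4369.21 = 5.94; nΣy² − (Σy)² = 484.35 − 470.89 = 13.46
r = 4.68 / √(5.94 × 13.46) = 4.68 / 8.9416 ≈ 0.523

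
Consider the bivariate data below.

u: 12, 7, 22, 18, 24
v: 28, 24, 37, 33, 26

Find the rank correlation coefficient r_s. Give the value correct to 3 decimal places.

Rank u: 2, 1, 4, 3, 5
Rank v: 3, 1, 5, 4, 2
d = rank(u) − rank(v): -1, 0, -1, -1, 3; Σd² = 12
ρ = 1 − 6Σd² / [n(n²−1)] = 1 − 6×12 / (5×24) = 1 − 72/120 ≈ 0.400

0.400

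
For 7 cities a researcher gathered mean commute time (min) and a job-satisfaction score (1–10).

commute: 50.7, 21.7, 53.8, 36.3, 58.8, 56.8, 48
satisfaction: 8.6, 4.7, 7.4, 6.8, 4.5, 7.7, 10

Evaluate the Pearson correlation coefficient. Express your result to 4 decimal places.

n = 7, Σx = 326.1, Σy = 49.7, Σx² = 16241.19, Σy² = 376.59, Σxy = 2364.93
nΣxy − ΣxΣy = 16554.51 − 16207.17 = 347.34
nΣx² − (Σx)² = 113688.33 − 106341.21 = 7347.12; nΣy² − (Σy)² = 2636.13 − 2470.09 = 166.04
r = 347.34 / √(7347.12 × 166.04) = 347.34 / 1104.4980 ≈ 0.3145

0.3145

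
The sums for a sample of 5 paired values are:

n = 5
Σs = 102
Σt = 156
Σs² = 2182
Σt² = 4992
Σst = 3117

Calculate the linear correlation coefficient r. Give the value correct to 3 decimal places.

r = (nΣst − ΣsΣt) / √[(nΣs² − (Σs)²)(nΣt² − (Σt)²)]
Numerator: 5×3117 − 102×156 = -327
Denominator: √[(10910 − 10404)(24960 − 24336)] = √[506 × 624] = 561.9110
r = -327 / 561.9110 ≈ -0.582

-0.582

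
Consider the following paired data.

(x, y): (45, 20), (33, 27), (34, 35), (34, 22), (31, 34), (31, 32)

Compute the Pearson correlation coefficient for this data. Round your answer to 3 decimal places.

n = 6, Σx = 208, Σy = 170, Σx² = 7348, Σy² = 5018, Σxy = 5775
nΣxy − ΣxΣy = 34650 − 35360 = -710
nΣx² − (Σx)² = 44088 − 43264 = 824; nΣy² − (Σy)² = 30108 − 28900 = 1208
r = -710 / √(824 × 1208) = -710 / 997.6933 ≈ -0.712

-0.712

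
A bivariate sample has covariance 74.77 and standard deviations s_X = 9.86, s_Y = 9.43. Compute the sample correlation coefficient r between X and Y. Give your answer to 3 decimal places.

0.804

r = Cov(X,Y) / (s_X · s_Y) = 74.77 / (9.86 × 9.43)
  = 74.77 / 92.9798 ≈ 0.804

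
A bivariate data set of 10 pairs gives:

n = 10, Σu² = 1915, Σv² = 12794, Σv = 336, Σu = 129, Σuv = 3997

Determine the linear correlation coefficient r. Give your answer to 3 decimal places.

r = (nΣuv − ΣuΣv) / √[(nΣu² − (Σu)²)(nΣv² − (Σv)²)]
Numerator: 10×3997 − 129×336 = -3374
Denominator: √[(19150 − 16641)(127940 − 112896)] = √[2509 × 15044] = 6143.7282
r = -3374 / 6143.7282 ≈ -0.549

-0.549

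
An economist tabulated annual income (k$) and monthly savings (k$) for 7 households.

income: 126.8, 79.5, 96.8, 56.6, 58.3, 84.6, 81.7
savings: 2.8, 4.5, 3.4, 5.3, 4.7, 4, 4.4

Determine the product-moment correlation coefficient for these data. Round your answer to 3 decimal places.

-0.958

n = 7, Σx = 584.3, Σy = 29.1, Σx² = 52203.23, Σy² = 125.19, Σxy = 2313.78
nΣxy − ΣxΣy = 16196.46 − 17003.13 = -806.67
nΣx² − (Σx)² = 365422.61 − 341406.49 = 24016.12; nΣy² − (Σy)² = 876.33 − 846.81 = 29.52
r = -806.67 / √(24016.12 × 29.52) = -806.67 / 841.9952 ≈ -0.958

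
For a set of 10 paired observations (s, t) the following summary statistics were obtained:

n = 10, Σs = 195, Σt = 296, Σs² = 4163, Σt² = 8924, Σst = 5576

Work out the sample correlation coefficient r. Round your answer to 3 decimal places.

-0.810

r = (nΣst − ΣsΣt) / √[(nΣs² − (Σs)²)(nΣt² − (Σt)²)]
Numerator: 10×5576 − 195×296 = -1960
Denominator: √[(41630 − 38025)(89240 − 87616)] = √[3605 × 1624] = 2419.6115
r = -1960 / 2419.6115 ≈ -0.810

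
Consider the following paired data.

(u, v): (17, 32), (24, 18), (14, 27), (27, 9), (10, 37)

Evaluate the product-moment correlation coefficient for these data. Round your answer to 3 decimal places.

-0.942

n = 5, Σu = 92, Σv = 123, Σu² = 1890, Σv² = 3527, Σuv = 1967
nΣuv − ΣuΣv = 9835 − 11316 = -1481
nΣu² − (Σu)² = 9450 − 8464 = 986; nΣv² − (Σv)² = 17635 − 15129 = 2506
r = -1481 / √(986 × 2506) = -1481 / 1571.9148 ≈ -0.942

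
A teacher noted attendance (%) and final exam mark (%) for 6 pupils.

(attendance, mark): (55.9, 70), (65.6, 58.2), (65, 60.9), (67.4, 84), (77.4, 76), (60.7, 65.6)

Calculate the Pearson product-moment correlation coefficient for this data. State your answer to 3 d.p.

0.348

n = 6, Σx = 392, Σy = 414.7, Σx² = 25871.18, Σy² = 29131.41, Σxy = 27215.34
nΣxy − ΣxΣy = 163292.04 − 162562.4 = 729.64
nΣx² − (Σx)² = 155227.08 − 153664 = 1563.08; nΣy² − (Σy)² = 174788.46 − 171976.09 = 2812.37
r = 729.64 / √(1563.08 × 2812.37) = 729.64 / 2096.6543 ≈ 0.348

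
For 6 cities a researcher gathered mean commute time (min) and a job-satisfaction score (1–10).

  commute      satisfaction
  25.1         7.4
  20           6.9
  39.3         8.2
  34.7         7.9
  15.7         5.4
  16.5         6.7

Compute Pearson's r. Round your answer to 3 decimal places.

0.889

n = 6, Σx = 151.3, Σy = 42.5, Σx² = 4297.33, Σy² = 306.07, Σxy = 1115.46
nΣxy − ΣxΣy = 6692.76 − 6430.25 = 262.51
nΣx² − (Σx)² = 25783.98 − 22891.69 = 2892.29; nΣy² − (Σy)² = 1836.42 − 1806.25 = 30.17
r = 262.51 / √(2892.29 × 30.17) = 262.51 / 295.3987 ≈ 0.889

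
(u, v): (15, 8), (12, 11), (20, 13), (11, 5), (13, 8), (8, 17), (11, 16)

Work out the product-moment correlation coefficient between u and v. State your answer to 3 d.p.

n = 7, Σu = 90, Σv = 78, Σu² = 1244, Σv² = 988, Σuv = 983
nΣuv − ΣuΣv = 6881 − 7020 = -139
nΣu² − (Σu)² = 8708 − 8100 = 608; nΣv² − (Σv)² = 6916 − 6084 = 832
r = -139 / √(608 × 832) = -139 / 711.2355 ≈ -0.195

-0.195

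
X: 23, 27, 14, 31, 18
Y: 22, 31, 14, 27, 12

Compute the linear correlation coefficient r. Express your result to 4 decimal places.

0.8835

n = 5, ΣX = 113, ΣY = 106, ΣX² = 2739, ΣY² = 2514, ΣXY = 2592
nΣXY − ΣXΣY = 12960 − 11978 = 982
nΣX² − (ΣX)² = 13695 − 12769 = 926; nΣY² − (ΣY)² = 12570 − 11236 = 1334
r = 982 / √(926 × 1334) = 982 / 1111.4333 ≈ 0.8835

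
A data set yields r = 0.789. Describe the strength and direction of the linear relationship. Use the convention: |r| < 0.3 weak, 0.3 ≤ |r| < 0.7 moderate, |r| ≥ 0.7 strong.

strong positive

r = 0.789 > 0 so the relationship is positive.
|r| = 0.789, which falls in the strong range.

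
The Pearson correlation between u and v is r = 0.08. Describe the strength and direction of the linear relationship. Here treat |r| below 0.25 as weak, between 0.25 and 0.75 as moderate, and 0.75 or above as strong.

weak positive

r = 0.08 > 0 so the relationship is positive.
|r| = 0.08, which falls in the weak range.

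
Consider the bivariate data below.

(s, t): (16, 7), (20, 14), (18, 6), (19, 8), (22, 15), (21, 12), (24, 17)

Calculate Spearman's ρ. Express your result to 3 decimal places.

Rank s: 1, 4, 2, 3, 6, 5, 7
Rank t: 2, 5, 1, 3, 6, 4, 7
d = rank(s) − rank(t): -1, -1, 1, 0, 0, 1, 0; Σd² = 4
ρ = 1 − 6Σd² / [n(n²−1)] = 1 − 6×4 / (7×48) = 1 − 24/336 ≈ 0.929

0.929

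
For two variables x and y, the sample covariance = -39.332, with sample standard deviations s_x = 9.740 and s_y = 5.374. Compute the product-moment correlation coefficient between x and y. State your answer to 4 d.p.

r = Cov(x,y) / (s_x · s_y) = -39.332 / (9.740 × 5.374)
  = -39.332 / 52.3428 ≈ -0.7514

-0.7514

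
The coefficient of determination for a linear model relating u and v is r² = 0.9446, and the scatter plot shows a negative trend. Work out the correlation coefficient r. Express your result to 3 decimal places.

-0.972

|r| = √0.9446 = 0.972
The association is negative, so r = −0.972.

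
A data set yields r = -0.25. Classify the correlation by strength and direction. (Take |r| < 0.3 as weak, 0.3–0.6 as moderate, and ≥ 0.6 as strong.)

r = -0.25 < 0 so the relationship is negative.
|r| = 0.25, which falls in the weak range.

weak negative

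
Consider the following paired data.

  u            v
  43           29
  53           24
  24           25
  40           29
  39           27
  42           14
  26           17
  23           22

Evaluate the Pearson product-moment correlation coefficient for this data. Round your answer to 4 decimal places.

n = 8, Σu = 290, Σv = 187, Σu² = 11324, Σv² = 4581, Σuv = 6868
nΣuv − ΣuΣv = 54944 − 54230 = 714
nΣu² − (Σu)² = 90592 − 84100 = 6492; nΣv² − (Σv)² = 36648 − 34969 = 1679
r = 714 / √(6492 × 1679) = 714 / 3301.5251 ≈ 0.2163

0.2163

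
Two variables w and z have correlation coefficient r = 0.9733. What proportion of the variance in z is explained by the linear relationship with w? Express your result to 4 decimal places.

0.9473

r² = (0.9733)² = 0.9473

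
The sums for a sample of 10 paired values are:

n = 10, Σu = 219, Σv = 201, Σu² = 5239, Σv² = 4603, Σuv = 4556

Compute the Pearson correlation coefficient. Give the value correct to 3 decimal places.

r = (nΣuv − ΣuΣv) / √[(nΣu² − (Σu)²)(nΣv² − (Σv)²)]
Numerator: 10×4556 − 219×201 = 1541
Denominator: √[(52390 − 47961)(46030 − 40401)] = √[4429 × 5629] = 4993.0793
r = 1541 / 4993.0793 ≈ 0.309

0.309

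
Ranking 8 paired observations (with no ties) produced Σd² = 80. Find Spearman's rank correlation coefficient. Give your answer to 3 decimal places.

0.048

ρ = 1 − 6Σd² / [n(n²−1)] = 1 − 6×80 / (8×63)
  = 1 − 480/504 = 1 − 0.9524 ≈ 0.048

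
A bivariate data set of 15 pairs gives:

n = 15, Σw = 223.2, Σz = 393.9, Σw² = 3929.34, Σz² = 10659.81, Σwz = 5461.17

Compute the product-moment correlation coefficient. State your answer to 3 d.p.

-0.913

r = (nΣwz − ΣwΣz) / √[(nΣw² − (Σw)²)(nΣz² − (Σz)²)]
Numerator: 15×5461.17 − 223.2×393.9 = -6000.93
Denominator: √[(58940.1 − 49818.24)(159897.15 − 155157.21)] = √[9121.86 × 4739.94] = 6575.4900
r = -6000.93 / 6575.4900 ≈ -0.913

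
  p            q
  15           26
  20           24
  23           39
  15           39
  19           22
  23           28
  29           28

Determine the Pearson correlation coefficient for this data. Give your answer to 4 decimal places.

-0.0572

n = 7, Σp = 144, Σq = 206, Σp² = 3110, Σq² = 6346, Σpq = 4226
nΣpq − ΣpΣq = 29582 − 29664 = -82
nΣp² − (Σp)² = 21770 − 20736 = 1034; nΣq² − (Σq)² = 44422 − 42436 = 1986
r = -82 / √(1034 × 1986) = -82 / 1433.0122 ≈ -0.0572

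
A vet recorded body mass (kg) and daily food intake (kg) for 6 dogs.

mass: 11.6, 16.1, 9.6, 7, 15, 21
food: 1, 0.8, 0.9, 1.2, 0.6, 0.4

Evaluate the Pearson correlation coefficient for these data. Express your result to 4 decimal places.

n = 6, Σx = 80.3, Σy = 4.9, Σx² = 1200.93, Σy² = 4.41, Σxy = 58.92
nΣxy − ΣxΣy = 353.52 − 393.47 = -39.95
nΣx² − (Σx)² = 7205.58 − 6448.09 = 757.49; nΣy² − (Σy)² = 26.46 − 24.01 = 2.45
r = -39.95 / √(757.49 × 2.45) = -39.95 / 43.0796 ≈ -0.9274

-0.9274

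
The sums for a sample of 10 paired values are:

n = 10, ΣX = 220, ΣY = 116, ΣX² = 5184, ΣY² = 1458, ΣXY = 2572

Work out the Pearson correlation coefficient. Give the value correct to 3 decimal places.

0.102

r = (nΣXY − ΣXΣY) / √[(nΣX² − (ΣX)²)(nΣY² − (ΣY)²)]
Numerator: 10×2572 − 220×116 = 200
Denominator: √[(51840 − 48400)(14580 − 13456)] = √[3440 × 1124] = 1966.3570
r = 200 / 1966.3570 ≈ 0.102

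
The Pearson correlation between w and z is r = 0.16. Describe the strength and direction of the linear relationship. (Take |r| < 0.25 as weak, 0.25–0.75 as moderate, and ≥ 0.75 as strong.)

weak positive

r = 0.16 > 0 so the relationship is positive.
|r| = 0.16, which falls in the weak range.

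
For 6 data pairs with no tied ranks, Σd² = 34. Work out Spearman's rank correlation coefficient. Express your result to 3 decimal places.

0.029

ρ = 1 − 6Σd² / [n(n²−1)] = 1 − 6×34 / (6×35)
  = 1 − 204/210 = 1 − 0.9714 ≈ 0.029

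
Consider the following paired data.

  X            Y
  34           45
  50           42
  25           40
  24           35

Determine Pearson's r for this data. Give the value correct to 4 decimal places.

0.5501

n = 4, ΣX = 133, ΣY = 162, ΣX² = 4857, ΣY² = 6614, ΣXY = 5470
nΣXY − ΣXΣY = 21880 − 21546 = 334
nΣX² − (ΣX)² = 19428 − 17689 = 1739; nΣY² − (ΣY)² = 26456 − 26244 = 212
r = 334 / √(1739 × 212) = 334 / 607.1804 ≈ 0.5501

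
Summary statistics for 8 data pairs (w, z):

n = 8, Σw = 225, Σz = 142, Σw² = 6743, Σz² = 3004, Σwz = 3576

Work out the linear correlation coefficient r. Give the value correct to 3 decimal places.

r = (nΣwz − ΣwΣz) / √[(nΣw² − (Σw)²)(nΣz² − (Σz)²)]
Numerator: 8×3576 − 225×142 = -3342
Denominator: √[(53944 − 50625)(24032 − 20164)] = √[3319 × 3868] = 3583.0004
r = -3342 / 3583.0004 ≈ -0.933

-0.933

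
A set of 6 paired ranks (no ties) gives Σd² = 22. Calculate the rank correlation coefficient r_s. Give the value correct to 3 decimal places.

ρ = 1 − 6Σd² / [n(n²−1)] = 1 − 6×22 / (6×35)
  = 1 − 132/210 = 1 − 0.6286 ≈ 0.371

0.371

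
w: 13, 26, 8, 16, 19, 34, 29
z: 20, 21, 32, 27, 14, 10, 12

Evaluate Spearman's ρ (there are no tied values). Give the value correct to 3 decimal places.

-0.821

Rank w: 2, 5, 1, 3, 4, 7, 6
Rank z: 4, 5, 7, 6, 3, 1, 2
d = rank(w) − rank(z): -2, 0, -6, -3, 1, 6, 4; Σd² = 102
ρ = 1 − 6Σd² / [n(n²−1)] = 1 − 6×102 / (7×48) = 1 − 612/336 ≈ -0.821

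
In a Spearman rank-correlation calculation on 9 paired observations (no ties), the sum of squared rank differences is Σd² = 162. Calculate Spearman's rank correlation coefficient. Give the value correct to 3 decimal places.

ρ = 1 − 6Σd² / [n(n²−1)] = 1 − 6×162 / (9×80)
  = 1 − 972/720 = 1 − 1.3500 ≈ -0.350

-0.350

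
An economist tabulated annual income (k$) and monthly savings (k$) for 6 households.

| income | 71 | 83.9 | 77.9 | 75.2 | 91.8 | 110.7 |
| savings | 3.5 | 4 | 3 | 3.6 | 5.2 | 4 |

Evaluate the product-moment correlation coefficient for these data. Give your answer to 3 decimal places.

0.487

n = 6, Σx = 510.5, Σy = 23.3, Σx² = 44485.39, Σy² = 93.25, Σxy = 2008.68
nΣxy − ΣxΣy = 12052.08 − 11894.65 = 157.43
nΣx² − (Σx)² = 266912.34 − 260610.25 = 6302.09; nΣy² − (Σy)² = 559.5 − 542.89 = 16.61
r = 157.43 / √(6302.09 × 16.61) = 157.43 / 323.5394 ≈ 0.487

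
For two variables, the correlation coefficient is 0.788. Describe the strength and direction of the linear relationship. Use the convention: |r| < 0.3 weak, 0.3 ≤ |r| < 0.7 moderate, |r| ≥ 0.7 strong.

strong positive

r = 0.788 > 0 so the relationship is positive.
|r| = 0.788, which falls in the strong range.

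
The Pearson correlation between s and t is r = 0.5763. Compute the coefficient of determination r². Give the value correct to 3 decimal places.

r² = (0.5763)² = 0.332

0.332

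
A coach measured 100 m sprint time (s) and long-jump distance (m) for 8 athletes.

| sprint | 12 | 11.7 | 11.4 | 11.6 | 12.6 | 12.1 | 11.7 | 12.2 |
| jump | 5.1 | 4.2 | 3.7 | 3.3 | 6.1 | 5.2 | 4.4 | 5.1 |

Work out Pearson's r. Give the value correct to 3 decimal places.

n = 8, Σx = 95.3, Σy = 37.1, Σx² = 1136.31, Σy² = 177.85, Σxy = 444.28
nΣxy − ΣxΣy = 3554.24 − 3535.63 = 18.61
nΣx² − (Σx)² = 9090.48 − 9082.09 = 8.39; nΣy² − (Σy)² = 1422.8 − 1376.41 = 46.39
r = 18.61 / √(8.39 × 46.39) = 18.61 / 19.7285 ≈ 0.943

0.943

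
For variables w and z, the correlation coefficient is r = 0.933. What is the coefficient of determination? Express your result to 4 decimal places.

r² = (0.933)² = 0.8705

0.8705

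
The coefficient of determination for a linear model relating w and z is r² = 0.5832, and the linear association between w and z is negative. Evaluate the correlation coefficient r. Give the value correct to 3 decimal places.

-0.764

|r| = √0.5832 = 0.764
The association is negative, so r = −0.764.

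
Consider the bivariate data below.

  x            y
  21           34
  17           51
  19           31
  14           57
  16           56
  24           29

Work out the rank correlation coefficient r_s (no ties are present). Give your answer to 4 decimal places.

Rank x: 5, 3, 4, 1, 2, 6
Rank y: 3, 4, 2, 6, 5, 1
d = rank(x) − rank(y): 2, -1, 2, -5, -3, 5; Σd² = 68
ρ = 1 − 6Σd² / [n(n²−1)] = 1 − 6×68 / (6×35) = 1 − 408/210 ≈ -0.9429

-0.9429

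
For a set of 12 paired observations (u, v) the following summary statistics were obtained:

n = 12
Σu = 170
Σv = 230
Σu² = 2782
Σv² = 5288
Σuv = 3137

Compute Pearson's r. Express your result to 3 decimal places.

-0.212

r = (nΣuv − ΣuΣv) / √[(nΣu² − (Σu)²)(nΣv² − (Σv)²)]
Numerator: 12×3137 − 170×230 = -1456
Denominator: √[(33384 − 28900)(63456 − 52900)] = √[4484 × 10556] = 6879.9058
r = -1456 / 6879.9058 ≈ -0.212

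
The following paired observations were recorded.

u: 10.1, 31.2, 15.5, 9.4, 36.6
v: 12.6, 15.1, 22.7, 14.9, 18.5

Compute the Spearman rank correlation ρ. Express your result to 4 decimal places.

0.6000

Rank u: 2, 4, 3, 1, 5
Rank v: 1, 3, 5, 2, 4
d = rank(u) − rank(v): 1, 1, -2, -1, 1; Σd² = 8
ρ = 1 − 6Σd² / [n(n²−1)] = 1 − 6×8 / (5×24) = 1 − 48/120 ≈ 0.6000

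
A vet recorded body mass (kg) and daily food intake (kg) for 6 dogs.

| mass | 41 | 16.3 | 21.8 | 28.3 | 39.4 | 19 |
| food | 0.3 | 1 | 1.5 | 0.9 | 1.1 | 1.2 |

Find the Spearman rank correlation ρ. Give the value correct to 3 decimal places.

Rank mass: 6, 1, 3, 4, 5, 2
Rank food: 1, 3, 6, 2, 4, 5
d = rank(mass) − rank(food): 5, -2, -3, 2, 1, -3; Σd² = 52
ρ = 1 − 6Σd² / [n(n²−1)] = 1 − 6×52 / (6×35) = 1 − 312/210 ≈ -0.486

-0.486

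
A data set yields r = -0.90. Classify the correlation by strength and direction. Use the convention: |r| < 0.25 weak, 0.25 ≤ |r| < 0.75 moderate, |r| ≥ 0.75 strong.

strong negative

r = -0.90 < 0 so the relationship is negative.
|r| = 0.90, which falls in the strong range.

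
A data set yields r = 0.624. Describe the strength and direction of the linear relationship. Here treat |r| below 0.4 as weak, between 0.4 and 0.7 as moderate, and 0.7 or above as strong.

r = 0.624 > 0 so the relationship is positive.
|r| = 0.624, which falls in the moderate range.

moderate positive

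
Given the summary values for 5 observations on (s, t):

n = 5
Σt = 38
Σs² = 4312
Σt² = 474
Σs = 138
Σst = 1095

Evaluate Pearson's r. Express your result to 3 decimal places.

r = (nΣst − ΣsΣt) / √[(nΣs² − (Σs)²)(nΣt² − (Σt)²)]
Numerator: 5×1095 − 138×38 = 231
Denominator: √[(21560 − 19044)(2370 − 1444)] = √[2516 × 926] = 1526.3735
r = 231 / 1526.3735 ≈ 0.151

0.151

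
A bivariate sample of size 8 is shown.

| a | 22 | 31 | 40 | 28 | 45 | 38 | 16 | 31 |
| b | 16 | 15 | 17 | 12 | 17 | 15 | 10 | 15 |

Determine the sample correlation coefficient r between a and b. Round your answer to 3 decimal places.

0.746

n = 8, Σa = 251, Σb = 117, Σa² = 8515, Σb² = 1753, Σab = 3793
nΣab − ΣaΣb = 30344 − 29367 = 977
nΣa² − (Σa)² = 68120 − 63001 = 5119; nΣb² − (Σb)² = 14024 − 13689 = 335
r = 977 / √(5119 × 335) = 977 / 1309.5285 ≈ 0.746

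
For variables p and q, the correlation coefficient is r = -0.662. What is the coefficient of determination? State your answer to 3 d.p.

r² = (-0.662)² = 0.438

0.438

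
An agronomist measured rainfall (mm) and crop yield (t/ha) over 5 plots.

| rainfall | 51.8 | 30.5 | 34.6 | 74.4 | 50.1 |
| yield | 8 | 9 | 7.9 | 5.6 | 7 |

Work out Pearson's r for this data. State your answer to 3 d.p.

n = 5, Σx = 241.4, Σy = 37.5, Σx² = 12856.02, Σy² = 287.77, Σxy = 1729.58
nΣxy − ΣxΣy = 8647.9 − 9052.5 = -404.6
nΣx² − (Σx)² = 64280.1 − 58273.96 = 6006.14; nΣy² − (Σy)² = 1438.85 − 1406.25 = 32.6
r = -404.6 / √(6006.14 × 32.6) = -404.6 / 442.4931 ≈ -0.914

-0.914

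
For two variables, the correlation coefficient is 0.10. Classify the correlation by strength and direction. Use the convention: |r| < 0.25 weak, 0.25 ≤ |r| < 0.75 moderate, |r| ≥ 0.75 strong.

r = 0.10 > 0 so the relationship is positive.
|r| = 0.10, which falls in the weak range.

weak positive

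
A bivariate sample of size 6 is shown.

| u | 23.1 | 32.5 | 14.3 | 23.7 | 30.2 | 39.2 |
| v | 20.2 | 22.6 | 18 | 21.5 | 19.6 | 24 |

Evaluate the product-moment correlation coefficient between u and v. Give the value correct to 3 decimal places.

n = 6, Σu = 163, Σv = 125.9, Σu² = 4804.72, Σv² = 2665.21, Σuv = 3500.79
nΣuv − ΣuΣv = 21004.74 − 20521.7 = 483.04
nΣu² − (Σu)² = 28828.32 − 26569 = 2259.32; nΣv² − (Σv)² = 15991.26 − 15850.81 = 140.45
r = 483.04 / √(2259.32 × 140.45) = 483.04 / 563.3130 ≈ 0.857

0.857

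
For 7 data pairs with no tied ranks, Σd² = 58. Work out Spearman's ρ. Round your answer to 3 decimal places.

-0.036

ρ = 1 − 6Σd² / [n(n²−1)] = 1 − 6×58 / (7×48)
  = 1 − 348/336 = 1 − 1.0357 ≈ -0.036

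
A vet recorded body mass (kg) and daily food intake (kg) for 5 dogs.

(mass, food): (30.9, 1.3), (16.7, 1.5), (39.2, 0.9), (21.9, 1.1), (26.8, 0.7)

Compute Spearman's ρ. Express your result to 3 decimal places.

-0.500

Rank mass: 4, 1, 5, 2, 3
Rank food: 4, 5, 2, 3, 1
d = rank(mass) − rank(food): 0, -4, 3, -1, 2; Σd² = 30
ρ = 1 − 6Σd² / [n(n²−1)] = 1 − 6×30 / (5×24) = 1 − 180/120 ≈ -0.500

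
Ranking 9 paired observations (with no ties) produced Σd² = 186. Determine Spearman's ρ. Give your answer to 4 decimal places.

-0.5500

ρ = 1 − 6Σd² / [n(n²−1)] = 1 − 6×186 / (9×80)
  = 1 − 1116/720 = 1 − 1.55000 ≈ -0.5500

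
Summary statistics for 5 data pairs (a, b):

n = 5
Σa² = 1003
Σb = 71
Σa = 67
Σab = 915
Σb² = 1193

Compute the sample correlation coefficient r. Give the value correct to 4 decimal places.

-0.2611

r = (nΣab − ΣaΣb) / √[(nΣa² − (Σa)²)(nΣb² − (Σb)²)]
Numerator: 5×915 − 67×71 = -182
Denominator: √[(5015 − 4489)(5965 − 5041)] = √[526 × 924] = 697.1542
r = -182 / 697.1542 ≈ -0.2611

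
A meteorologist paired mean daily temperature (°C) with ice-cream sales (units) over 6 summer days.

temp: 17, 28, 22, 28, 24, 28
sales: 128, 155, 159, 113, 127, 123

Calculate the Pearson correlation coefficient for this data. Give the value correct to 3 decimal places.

n = 6, Σx = 147, Σy = 805, Σx² = 3701, Σy² = 109717, Σxy = 19670
nΣxy − ΣxΣy = 118020 − 118335 = -315
nΣx² − (Σx)² = 22206 − 21609 = 597; nΣy² − (Σy)² = 658302 − 648025 = 10277
r = -315 / √(597 × 10277) = -315 / 2476.9677 ≈ -0.127

-0.127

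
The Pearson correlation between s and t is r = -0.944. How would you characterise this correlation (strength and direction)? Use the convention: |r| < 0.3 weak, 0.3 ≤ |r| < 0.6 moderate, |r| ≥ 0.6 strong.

r = -0.944 < 0 so the relationship is negative.
|r| = 0.944, which falls in the strong range.

strong negative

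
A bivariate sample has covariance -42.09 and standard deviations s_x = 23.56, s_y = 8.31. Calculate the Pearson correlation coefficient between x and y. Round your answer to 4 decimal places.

r = Cov(x,y) / (s_x · s_y) = -42.09 / (23.56 × 8.31)
  = -42.09 / 195.7836 ≈ -0.2150

-0.2150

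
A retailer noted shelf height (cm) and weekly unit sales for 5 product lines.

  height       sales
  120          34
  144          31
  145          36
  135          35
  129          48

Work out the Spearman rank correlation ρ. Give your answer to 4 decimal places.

Rank height: 1, 4, 5, 3, 2
Rank sales: 2, 1, 4, 3, 5
d = rank(height) − rank(sales): -1, 3, 1, 0, -3; Σd² = 20
ρ = 1 − 6Σd² / [n(n²−1)] = 1 − 6×20 / (5×24) = 1 − 120/120 ≈ 0.0000

0.0000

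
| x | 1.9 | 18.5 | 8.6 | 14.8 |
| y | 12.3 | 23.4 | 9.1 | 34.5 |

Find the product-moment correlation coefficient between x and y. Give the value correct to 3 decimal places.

0.701

n = 4, Σx = 43.8, Σy = 79.3, Σx² = 638.86, Σy² = 1971.91, Σxy = 1045.13
nΣxy − ΣxΣy = 4180.52 − 3473.34 = 707.18
nΣx² − (Σx)² = 2555.44 − 1918.44 = 637; nΣy² − (Σy)² = 7887.64 − 6288.49 = 1599.15
r = 707.18 / √(637 × 1599.15) = 707.18 / 1009.2862 ≈ 0.701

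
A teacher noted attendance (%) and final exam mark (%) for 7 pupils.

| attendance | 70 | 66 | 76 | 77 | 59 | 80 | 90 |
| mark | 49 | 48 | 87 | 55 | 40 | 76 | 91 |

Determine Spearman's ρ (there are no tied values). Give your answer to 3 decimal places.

Rank attendance: 3, 2, 4, 5, 1, 6, 7
Rank mark: 3, 2, 6, 4, 1, 5, 7
d = rank(attendance) − rank(mark): 0, 0, -2, 1, 0, 1, 0; Σd² = 6
ρ = 1 − 6Σd² / [n(n²−1)] = 1 − 6×6 / (7×48) = 1 − 36/336 ≈ 0.893

0.893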